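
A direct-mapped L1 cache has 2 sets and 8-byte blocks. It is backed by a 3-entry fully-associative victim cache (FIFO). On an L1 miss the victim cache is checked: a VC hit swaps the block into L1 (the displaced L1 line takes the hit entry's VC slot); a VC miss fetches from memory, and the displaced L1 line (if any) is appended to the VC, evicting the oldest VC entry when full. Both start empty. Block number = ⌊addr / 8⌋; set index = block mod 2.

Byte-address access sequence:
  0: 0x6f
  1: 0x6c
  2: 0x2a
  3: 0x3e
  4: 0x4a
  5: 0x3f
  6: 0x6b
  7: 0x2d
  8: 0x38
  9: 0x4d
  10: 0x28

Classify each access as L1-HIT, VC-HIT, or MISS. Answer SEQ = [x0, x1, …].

0: 0x6f (blk 13, set 1) → MISS  vc=[]
1: 0x6c (blk 13, set 1) → L1-HIT  vc=[]
2: 0x2a (blk 5, set 1) → MISS  vc=[13]
3: 0x3e (blk 7, set 1) → MISS  vc=[13, 5]
4: 0x4a (blk 9, set 1) → MISS  vc=[13, 5, 7]
5: 0x3f (blk 7, set 1) → VC-HIT  vc=[13, 5, 9]
6: 0x6b (blk 13, set 1) → VC-HIT  vc=[7, 5, 9]
7: 0x2d (blk 5, set 1) → VC-HIT  vc=[7, 13, 9]
8: 0x38 (blk 7, set 1) → VC-HIT  vc=[5, 13, 9]
9: 0x4d (blk 9, set 1) → VC-HIT  vc=[5, 13, 7]
10: 0x28 (blk 5, set 1) → VC-HIT  vc=[9, 13, 7]

SEQ = [MISS, L1-HIT, MISS, MISS, MISS, VC-HIT, VC-HIT, VC-HIT, VC-HIT, VC-HIT, VC-HIT]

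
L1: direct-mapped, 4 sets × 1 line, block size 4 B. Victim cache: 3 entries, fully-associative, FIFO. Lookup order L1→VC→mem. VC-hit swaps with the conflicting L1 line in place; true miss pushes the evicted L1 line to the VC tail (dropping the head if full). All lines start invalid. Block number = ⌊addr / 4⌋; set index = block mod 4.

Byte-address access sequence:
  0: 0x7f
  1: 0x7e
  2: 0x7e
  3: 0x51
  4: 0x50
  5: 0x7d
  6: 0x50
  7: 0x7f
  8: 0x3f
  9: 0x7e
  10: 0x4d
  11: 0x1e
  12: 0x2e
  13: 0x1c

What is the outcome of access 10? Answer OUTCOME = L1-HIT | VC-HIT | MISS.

0: 0x7f (blk 31, set 3) → MISS  vc=[]
1: 0x7e (blk 31, set 3) → L1-HIT  vc=[]
2: 0x7e (blk 31, set 3) → L1-HIT  vc=[]
3: 0x51 (blk 20, set 0) → MISS  vc=[]
4: 0x50 (blk 20, set 0) → L1-HIT  vc=[]
5: 0x7d (blk 31, set 3) → L1-HIT  vc=[]
6: 0x50 (blk 20, set 0) → L1-HIT  vc=[]
7: 0x7f (blk 31, set 3) → L1-HIT  vc=[]
8: 0x3f (blk 15, set 3) → MISS  vc=[31]
9: 0x7e (blk 31, set 3) → VC-HIT  vc=[15]
10: 0x4d (blk 19, set 3) → MISS  vc=[15, 31]
11: 0x1e (blk 7, set 3) → MISS  vc=[15, 31, 19]
12: 0x2e (blk 11, set 3) → MISS  vc=[31, 19, 7]
13: 0x1c (blk 7, set 3) → VC-HIT  vc=[31, 19, 11]

OUTCOME = MISS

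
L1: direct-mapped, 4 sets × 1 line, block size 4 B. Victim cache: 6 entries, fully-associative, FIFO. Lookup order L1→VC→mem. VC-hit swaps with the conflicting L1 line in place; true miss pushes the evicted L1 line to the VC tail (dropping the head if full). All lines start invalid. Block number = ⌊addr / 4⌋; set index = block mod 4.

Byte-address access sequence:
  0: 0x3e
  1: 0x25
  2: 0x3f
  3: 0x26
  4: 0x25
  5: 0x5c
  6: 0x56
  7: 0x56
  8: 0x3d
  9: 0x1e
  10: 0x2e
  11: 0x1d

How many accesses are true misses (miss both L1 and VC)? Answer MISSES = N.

MISSES = 6

0: 0x3e (blk 15, set 3) → MISS  vc=[]
1: 0x25 (blk 9, set 1) → MISS  vc=[]
2: 0x3f (blk 15, set 3) → L1-HIT  vc=[]
3: 0x26 (blk 9, set 1) → L1-HIT  vc=[]
4: 0x25 (blk 9, set 1) → L1-HIT  vc=[]
5: 0x5c (blk 23, set 3) → MISS  vc=[15]
6: 0x56 (blk 21, set 1) → MISS  vc=[15, 9]
7: 0x56 (blk 21, set 1) → L1-HIT  vc=[15, 9]
8: 0x3d (blk 15, set 3) → VC-HIT  vc=[23, 9]
9: 0x1e (blk 7, set 3) → MISS  vc=[23, 9, 15]
10: 0x2e (blk 11, set 3) → MISS  vc=[23, 9, 15, 7]
11: 0x1d (blk 7, set 3) → VC-HIT  vc=[23, 9, 15, 11]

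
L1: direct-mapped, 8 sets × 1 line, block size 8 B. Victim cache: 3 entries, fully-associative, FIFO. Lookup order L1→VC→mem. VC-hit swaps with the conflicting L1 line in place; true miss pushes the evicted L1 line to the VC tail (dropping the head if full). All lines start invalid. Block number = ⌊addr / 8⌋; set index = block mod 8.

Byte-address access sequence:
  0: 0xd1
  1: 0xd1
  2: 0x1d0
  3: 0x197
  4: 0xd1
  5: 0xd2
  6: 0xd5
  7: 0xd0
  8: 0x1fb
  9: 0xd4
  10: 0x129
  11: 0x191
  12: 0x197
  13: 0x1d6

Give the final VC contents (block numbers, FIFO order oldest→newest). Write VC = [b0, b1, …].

VC = [26, 50]

#0 0xd1→b26/s2 MISS; vc=[]
#1 0xd1→b26/s2 L1-HIT; vc=[]
#2 0x1d0→b58/s2 MISS; vc=[26]
#3 0x197→b50/s2 MISS; vc=[26,58]
#4 0xd1→b26/s2 VC-HIT; vc=[50,58]
#5 0xd2→b26/s2 L1-HIT; vc=[50,58]
#6 0xd5→b26/s2 L1-HIT; vc=[50,58]
#7 0xd0→b26/s2 L1-HIT; vc=[50,58]
#8 0x1fb→b63/s7 MISS; vc=[50,58]
#9 0xd4→b26/s2 L1-HIT; vc=[50,58]
#10 0x129→b37/s5 MISS; vc=[50,58]
#11 0x191→b50/s2 VC-HIT; vc=[26,58]
#12 0x197→b50/s2 L1-HIT; vc=[26,58]
#13 0x1d6→b58/s2 VC-HIT; vc=[26,50]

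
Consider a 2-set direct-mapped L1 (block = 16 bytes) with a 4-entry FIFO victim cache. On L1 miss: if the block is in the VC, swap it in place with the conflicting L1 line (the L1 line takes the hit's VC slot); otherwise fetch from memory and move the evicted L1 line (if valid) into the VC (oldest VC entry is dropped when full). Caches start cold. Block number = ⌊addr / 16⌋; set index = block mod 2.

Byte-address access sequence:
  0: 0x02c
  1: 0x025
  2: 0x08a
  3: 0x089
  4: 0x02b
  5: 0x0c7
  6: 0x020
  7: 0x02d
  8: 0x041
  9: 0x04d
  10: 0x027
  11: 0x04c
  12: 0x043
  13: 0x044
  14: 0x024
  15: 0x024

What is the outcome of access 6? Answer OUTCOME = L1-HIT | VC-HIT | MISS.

  [0] addr=0x2c blk=2 s=0: MISS | VC []
  [1] addr=0x25 blk=2 s=0: L1-HIT | VC []
  [2] addr=0x8a blk=8 s=0: MISS | VC [2]
  [3] addr=0x89 blk=8 s=0: L1-HIT | VC [2]
  [4] addr=0x2b blk=2 s=0: VC-HIT | VC [8]
  [5] addr=0xc7 blk=12 s=0: MISS | VC [8, 2]
  [6] addr=0x20 blk=2 s=0: VC-HIT | VC [8, 12]
  [7] addr=0x2d blk=2 s=0: L1-HIT | VC [8, 12]
  [8] addr=0x41 blk=4 s=0: MISS | VC [8, 12, 2]
  [9] addr=0x4d blk=4 s=0: L1-HIT | VC [8, 12, 2]
  [10] addr=0x27 blk=2 s=0: VC-HIT | VC [8, 12, 4]
  [11] addr=0x4c blk=4 s=0: VC-HIT | VC [8, 12, 2]
  [12] addr=0x43 blk=4 s=0: L1-HIT | VC [8, 12, 2]
  [13] addr=0x44 blk=4 s=0: L1-HIT | VC [8, 12, 2]
  [14] addr=0x24 blk=2 s=0: VC-HIT | VC [8, 12, 4]
  [15] addr=0x24 blk=2 s=0: L1-HIT | VC [8, 12, 4]

OUTCOME = VC-HIT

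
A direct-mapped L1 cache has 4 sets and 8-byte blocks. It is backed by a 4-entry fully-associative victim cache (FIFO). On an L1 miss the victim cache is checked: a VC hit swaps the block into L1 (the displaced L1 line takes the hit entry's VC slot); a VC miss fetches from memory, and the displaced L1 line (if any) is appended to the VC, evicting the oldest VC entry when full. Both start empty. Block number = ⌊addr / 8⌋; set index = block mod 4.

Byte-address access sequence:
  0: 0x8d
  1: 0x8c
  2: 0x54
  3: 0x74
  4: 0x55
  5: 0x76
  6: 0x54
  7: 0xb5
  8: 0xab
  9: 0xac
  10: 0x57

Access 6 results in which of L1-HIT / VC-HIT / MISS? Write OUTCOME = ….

0: 0x8d (blk 17, set 1) → MISS  vc=[]
1: 0x8c (blk 17, set 1) → L1-HIT  vc=[]
2: 0x54 (blk 10, set 2) → MISS  vc=[]
3: 0x74 (blk 14, set 2) → MISS  vc=[10]
4: 0x55 (blk 10, set 2) → VC-HIT  vc=[14]
5: 0x76 (blk 14, set 2) → VC-HIT  vc=[10]
6: 0x54 (blk 10, set 2) → VC-HIT  vc=[14]
7: 0xb5 (blk 22, set 2) → MISS  vc=[14, 10]
8: 0xab (blk 21, set 1) → MISS  vc=[14, 10, 17]
9: 0xac (blk 21, set 1) → L1-HIT  vc=[14, 10, 17]
10: 0x57 (blk 10, set 2) → VC-HIT  vc=[14, 22, 17]

OUTCOME = VC-HIT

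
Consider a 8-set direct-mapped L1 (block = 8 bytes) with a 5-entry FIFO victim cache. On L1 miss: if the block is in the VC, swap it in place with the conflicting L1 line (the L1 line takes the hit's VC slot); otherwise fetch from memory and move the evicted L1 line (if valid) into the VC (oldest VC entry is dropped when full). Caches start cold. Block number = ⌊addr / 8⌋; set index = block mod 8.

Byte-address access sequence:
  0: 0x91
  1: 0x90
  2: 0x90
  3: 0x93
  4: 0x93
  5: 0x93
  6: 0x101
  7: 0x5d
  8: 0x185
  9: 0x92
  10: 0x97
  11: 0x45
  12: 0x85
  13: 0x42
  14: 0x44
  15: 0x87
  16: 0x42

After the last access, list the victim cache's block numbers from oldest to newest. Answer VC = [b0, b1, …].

VC = [32, 48, 16]

#0 0x91→b18/s2 MISS; vc=[]
#1 0x90→b18/s2 L1-HIT; vc=[]
#2 0x90→b18/s2 L1-HIT; vc=[]
#3 0x93→b18/s2 L1-HIT; vc=[]
#4 0x93→b18/s2 L1-HIT; vc=[]
#5 0x93→b18/s2 L1-HIT; vc=[]
#6 0x101→b32/s0 MISS; vc=[]
#7 0x5d→b11/s3 MISS; vc=[]
#8 0x185→b48/s0 MISS; vc=[32]
#9 0x92→b18/s2 L1-HIT; vc=[32]
#10 0x97→b18/s2 L1-HIT; vc=[32]
#11 0x45→b8/s0 MISS; vc=[32,48]
#12 0x85→b16/s0 MISS; vc=[32,48,8]
#13 0x42→b8/s0 VC-HIT; vc=[32,48,16]
#14 0x44→b8/s0 L1-HIT; vc=[32,48,16]
#15 0x87→b16/s0 VC-HIT; vc=[32,48,8]
#16 0x42→b8/s0 VC-HIT; vc=[32,48,16]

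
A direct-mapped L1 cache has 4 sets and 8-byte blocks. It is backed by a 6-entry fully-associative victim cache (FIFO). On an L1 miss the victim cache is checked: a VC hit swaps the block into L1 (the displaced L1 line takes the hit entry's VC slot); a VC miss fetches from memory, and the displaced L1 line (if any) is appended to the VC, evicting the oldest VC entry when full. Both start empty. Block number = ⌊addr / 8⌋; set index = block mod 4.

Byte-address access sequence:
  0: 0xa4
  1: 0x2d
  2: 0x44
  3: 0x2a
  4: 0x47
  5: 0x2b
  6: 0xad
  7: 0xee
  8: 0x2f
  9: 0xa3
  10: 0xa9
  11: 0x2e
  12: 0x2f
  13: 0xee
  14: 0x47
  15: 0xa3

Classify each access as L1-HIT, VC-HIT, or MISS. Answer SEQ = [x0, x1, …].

#0 0xa4→b20/s0 MISS; vc=[]
#1 0x2d→b5/s1 MISS; vc=[]
#2 0x44→b8/s0 MISS; vc=[20]
#3 0x2a→b5/s1 L1-HIT; vc=[20]
#4 0x47→b8/s0 L1-HIT; vc=[20]
#5 0x2b→b5/s1 L1-HIT; vc=[20]
#6 0xad→b21/s1 MISS; vc=[20,5]
#7 0xee→b29/s1 MISS; vc=[20,5,21]
#8 0x2f→b5/s1 VC-HIT; vc=[20,29,21]
#9 0xa3→b20/s0 VC-HIT; vc=[8,29,21]
#10 0xa9→b21/s1 VC-HIT; vc=[8,29,5]
#11 0x2e→b5/s1 VC-HIT; vc=[8,29,21]
#12 0x2f→b5/s1 L1-HIT; vc=[8,29,21]
#13 0xee→b29/s1 VC-HIT; vc=[8,5,21]
#14 0x47→b8/s0 VC-HIT; vc=[20,5,21]
#15 0xa3→b20/s0 VC-HIT; vc=[8,5,21]

SEQ = [MISS, MISS, MISS, L1-HIT, L1-HIT, L1-HIT, MISS, MISS, VC-HIT, VC-HIT, VC-HIT, VC-HIT, L1-HIT, VC-HIT, VC-HIT, VC-HIT]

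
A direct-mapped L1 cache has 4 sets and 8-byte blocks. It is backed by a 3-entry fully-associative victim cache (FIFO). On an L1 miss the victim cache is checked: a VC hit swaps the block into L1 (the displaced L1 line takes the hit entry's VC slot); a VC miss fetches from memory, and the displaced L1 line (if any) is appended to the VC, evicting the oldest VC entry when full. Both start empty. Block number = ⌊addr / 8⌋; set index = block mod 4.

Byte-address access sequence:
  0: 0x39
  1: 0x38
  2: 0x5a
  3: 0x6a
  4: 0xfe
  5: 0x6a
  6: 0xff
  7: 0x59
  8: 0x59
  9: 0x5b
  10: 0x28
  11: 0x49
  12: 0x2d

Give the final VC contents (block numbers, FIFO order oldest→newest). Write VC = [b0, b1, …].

VC = [31, 13, 9]

#0 0x39→b7/s3 MISS; vc=[]
#1 0x38→b7/s3 L1-HIT; vc=[]
#2 0x5a→b11/s3 MISS; vc=[7]
#3 0x6a→b13/s1 MISS; vc=[7]
#4 0xfe→b31/s3 MISS; vc=[7,11]
#5 0x6a→b13/s1 L1-HIT; vc=[7,11]
#6 0xff→b31/s3 L1-HIT; vc=[7,11]
#7 0x59→b11/s3 VC-HIT; vc=[7,31]
#8 0x59→b11/s3 L1-HIT; vc=[7,31]
#9 0x5b→b11/s3 L1-HIT; vc=[7,31]
#10 0x28→b5/s1 MISS; vc=[7,31,13]
#11 0x49→b9/s1 MISS; vc=[31,13,5]
#12 0x2d→b5/s1 VC-HIT; vc=[31,13,9]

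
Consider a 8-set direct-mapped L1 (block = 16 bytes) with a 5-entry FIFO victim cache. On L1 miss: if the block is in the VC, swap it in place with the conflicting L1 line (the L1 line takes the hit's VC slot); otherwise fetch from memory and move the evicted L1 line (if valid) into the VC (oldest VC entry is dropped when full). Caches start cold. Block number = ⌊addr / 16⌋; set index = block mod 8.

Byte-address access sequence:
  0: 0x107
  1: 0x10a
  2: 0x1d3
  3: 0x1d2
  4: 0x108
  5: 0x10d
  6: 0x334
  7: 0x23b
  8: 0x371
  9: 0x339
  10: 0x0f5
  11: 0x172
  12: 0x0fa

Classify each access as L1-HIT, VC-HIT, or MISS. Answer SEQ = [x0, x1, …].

  [0] addr=0x107 blk=16 s=0: MISS | VC []
  [1] addr=0x10a blk=16 s=0: L1-HIT | VC []
  [2] addr=0x1d3 blk=29 s=5: MISS | VC []
  [3] addr=0x1d2 blk=29 s=5: L1-HIT | VC []
  [4] addr=0x108 blk=16 s=0: L1-HIT | VC []
  [5] addr=0x10d blk=16 s=0: L1-HIT | VC []
  [6] addr=0x334 blk=51 s=3: MISS | VC []
  [7] addr=0x23b blk=35 s=3: MISS | VC [51]
  [8] addr=0x371 blk=55 s=7: MISS | VC [51]
  [9] addr=0x339 blk=51 s=3: VC-HIT | VC [35]
  [10] addr=0xf5 blk=15 s=7: MISS | VC [35, 55]
  [11] addr=0x172 blk=23 s=7: MISS | VC [35, 55, 15]
  [12] addr=0xfa blk=15 s=7: VC-HIT | VC [35, 55, 23]

SEQ = [MISS, L1-HIT, MISS, L1-HIT, L1-HIT, L1-HIT, MISS, MISS, MISS, VC-HIT, MISS, MISS, VC-HIT]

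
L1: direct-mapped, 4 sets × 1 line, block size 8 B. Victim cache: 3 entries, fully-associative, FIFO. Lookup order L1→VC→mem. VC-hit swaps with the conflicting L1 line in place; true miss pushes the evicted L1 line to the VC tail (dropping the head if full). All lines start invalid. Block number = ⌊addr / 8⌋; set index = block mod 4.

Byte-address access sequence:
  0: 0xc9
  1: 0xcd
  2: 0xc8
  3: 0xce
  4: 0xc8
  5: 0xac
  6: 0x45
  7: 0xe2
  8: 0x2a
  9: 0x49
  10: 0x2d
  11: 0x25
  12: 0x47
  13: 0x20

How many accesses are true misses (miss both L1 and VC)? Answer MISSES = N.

0: 0xc9 (blk 25, set 1) → MISS  vc=[]
1: 0xcd (blk 25, set 1) → L1-HIT  vc=[]
2: 0xc8 (blk 25, set 1) → L1-HIT  vc=[]
3: 0xce (blk 25, set 1) → L1-HIT  vc=[]
4: 0xc8 (blk 25, set 1) → L1-HIT  vc=[]
5: 0xac (blk 21, set 1) → MISS  vc=[25]
6: 0x45 (blk 8, set 0) → MISS  vc=[25]
7: 0xe2 (blk 28, set 0) → MISS  vc=[25, 8]
8: 0x2a (blk 5, set 1) → MISS  vc=[25, 8, 21]
9: 0x49 (blk 9, set 1) → MISS  vc=[8, 21, 5]
10: 0x2d (blk 5, set 1) → VC-HIT  vc=[8, 21, 9]
11: 0x25 (blk 4, set 0) → MISS  vc=[21, 9, 28]
12: 0x47 (blk 8, set 0) → MISS  vc=[9, 28, 4]
13: 0x20 (blk 4, set 0) → VC-HIT  vc=[9, 28, 8]

MISSES = 8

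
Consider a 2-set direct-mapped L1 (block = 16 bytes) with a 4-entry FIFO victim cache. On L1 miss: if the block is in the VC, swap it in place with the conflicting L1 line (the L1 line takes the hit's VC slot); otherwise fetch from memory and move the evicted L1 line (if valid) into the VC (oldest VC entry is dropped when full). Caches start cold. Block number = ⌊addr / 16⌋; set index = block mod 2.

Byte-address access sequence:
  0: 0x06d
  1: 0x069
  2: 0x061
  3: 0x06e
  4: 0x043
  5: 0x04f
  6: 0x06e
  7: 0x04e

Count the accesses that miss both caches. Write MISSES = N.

MISSES = 2

0: 0x6d (blk 6, set 0) → MISS  vc=[]
1: 0x69 (blk 6, set 0) → L1-HIT  vc=[]
2: 0x61 (blk 6, set 0) → L1-HIT  vc=[]
3: 0x6e (blk 6, set 0) → L1-HIT  vc=[]
4: 0x43 (blk 4, set 0) → MISS  vc=[6]
5: 0x4f (blk 4, set 0) → L1-HIT  vc=[6]
6: 0x6e (blk 6, set 0) → VC-HIT  vc=[4]
7: 0x4e (blk 4, set 0) → VC-HIT  vc=[6]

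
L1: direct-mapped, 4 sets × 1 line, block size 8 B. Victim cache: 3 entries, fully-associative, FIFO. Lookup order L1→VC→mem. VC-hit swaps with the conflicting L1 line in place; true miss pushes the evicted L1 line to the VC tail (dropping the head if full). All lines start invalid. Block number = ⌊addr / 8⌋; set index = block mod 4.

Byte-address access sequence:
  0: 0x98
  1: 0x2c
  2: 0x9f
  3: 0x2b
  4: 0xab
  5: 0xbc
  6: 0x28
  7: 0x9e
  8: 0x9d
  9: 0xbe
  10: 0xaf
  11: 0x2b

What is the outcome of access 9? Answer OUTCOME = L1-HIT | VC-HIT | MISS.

  [0] addr=0x98 blk=19 s=3: MISS | VC []
  [1] addr=0x2c blk=5 s=1: MISS | VC []
  [2] addr=0x9f blk=19 s=3: L1-HIT | VC []
  [3] addr=0x2b blk=5 s=1: L1-HIT | VC []
  [4] addr=0xab blk=21 s=1: MISS | VC [5]
  [5] addr=0xbc blk=23 s=3: MISS | VC [5, 19]
  [6] addr=0x28 blk=5 s=1: VC-HIT | VC [21, 19]
  [7] addr=0x9e blk=19 s=3: VC-HIT | VC [21, 23]
  [8] addr=0x9d blk=19 s=3: L1-HIT | VC [21, 23]
  [9] addr=0xbe blk=23 s=3: VC-HIT | VC [21, 19]
  [10] addr=0xaf blk=21 s=1: VC-HIT | VC [5, 19]
  [11] addr=0x2b blk=5 s=1: VC-HIT | VC [21, 19]

OUTCOME = VC-HIT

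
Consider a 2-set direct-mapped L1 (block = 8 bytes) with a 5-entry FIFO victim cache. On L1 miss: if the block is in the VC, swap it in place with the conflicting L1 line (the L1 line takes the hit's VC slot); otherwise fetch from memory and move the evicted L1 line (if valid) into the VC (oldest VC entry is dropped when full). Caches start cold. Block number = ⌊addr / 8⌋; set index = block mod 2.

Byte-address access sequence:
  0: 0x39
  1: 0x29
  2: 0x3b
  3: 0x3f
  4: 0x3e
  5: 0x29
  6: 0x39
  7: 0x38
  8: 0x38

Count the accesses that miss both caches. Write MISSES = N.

  [0] addr=0x39 blk=7 s=1: MISS | VC []
  [1] addr=0x29 blk=5 s=1: MISS | VC [7]
  [2] addr=0x3b blk=7 s=1: VC-HIT | VC [5]
  [3] addr=0x3f blk=7 s=1: L1-HIT | VC [5]
  [4] addr=0x3e blk=7 s=1: L1-HIT | VC [5]
  [5] addr=0x29 blk=5 s=1: VC-HIT | VC [7]
  [6] addr=0x39 blk=7 s=1: VC-HIT | VC [5]
  [7] addr=0x38 blk=7 s=1: L1-HIT | VC [5]
  [8] addr=0x38 blk=7 s=1: L1-HIT | VC [5]

MISSES = 2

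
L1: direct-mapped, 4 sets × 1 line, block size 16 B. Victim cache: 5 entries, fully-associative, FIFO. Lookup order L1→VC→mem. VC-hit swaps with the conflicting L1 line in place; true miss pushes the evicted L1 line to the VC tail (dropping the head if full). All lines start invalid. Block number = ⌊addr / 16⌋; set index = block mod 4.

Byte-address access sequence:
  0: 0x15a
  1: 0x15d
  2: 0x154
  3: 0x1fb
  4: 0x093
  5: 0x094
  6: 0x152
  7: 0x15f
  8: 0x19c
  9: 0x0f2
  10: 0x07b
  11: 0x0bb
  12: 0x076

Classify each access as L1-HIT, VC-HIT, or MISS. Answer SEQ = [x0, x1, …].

#0 0x15a→b21/s1 MISS; vc=[]
#1 0x15d→b21/s1 L1-HIT; vc=[]
#2 0x154→b21/s1 L1-HIT; vc=[]
#3 0x1fb→b31/s3 MISS; vc=[]
#4 0x93→b9/s1 MISS; vc=[21]
#5 0x94→b9/s1 L1-HIT; vc=[21]
#6 0x152→b21/s1 VC-HIT; vc=[9]
#7 0x15f→b21/s1 L1-HIT; vc=[9]
#8 0x19c→b25/s1 MISS; vc=[9,21]
#9 0xf2→b15/s3 MISS; vc=[9,21,31]
#10 0x7b→b7/s3 MISS; vc=[9,21,31,15]
#11 0xbb→b11/s3 MISS; vc=[9,21,31,15,7]
#12 0x76→b7/s3 VC-HIT; vc=[9,21,31,15,11]

SEQ = [MISS, L1-HIT, L1-HIT, MISS, MISS, L1-HIT, VC-HIT, L1-HIT, MISS, MISS, MISS, MISS, VC-HIT]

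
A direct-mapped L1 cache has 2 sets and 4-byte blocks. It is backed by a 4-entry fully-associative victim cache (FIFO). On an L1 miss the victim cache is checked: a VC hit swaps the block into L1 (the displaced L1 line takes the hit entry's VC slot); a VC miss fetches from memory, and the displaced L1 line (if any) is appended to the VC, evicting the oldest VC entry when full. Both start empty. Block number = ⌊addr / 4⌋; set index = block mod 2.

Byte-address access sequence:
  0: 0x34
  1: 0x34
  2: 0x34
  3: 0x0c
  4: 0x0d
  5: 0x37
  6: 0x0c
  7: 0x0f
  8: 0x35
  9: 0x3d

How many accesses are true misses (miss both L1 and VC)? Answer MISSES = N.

  [0] addr=0x34 blk=13 s=1: MISS | VC []
  [1] addr=0x34 blk=13 s=1: L1-HIT | VC []
  [2] addr=0x34 blk=13 s=1: L1-HIT | VC []
  [3] addr=0xc blk=3 s=1: MISS | VC [13]
  [4] addr=0xd blk=3 s=1: L1-HIT | VC [13]
  [5] addr=0x37 blk=13 s=1: VC-HIT | VC [3]
  [6] addr=0xc blk=3 s=1: VC-HIT | VC [13]
  [7] addr=0xf blk=3 s=1: L1-HIT | VC [13]
  [8] addr=0x35 blk=13 s=1: VC-HIT | VC [3]
  [9] addr=0x3d blk=15 s=1: MISS | VC [3, 13]

MISSES = 3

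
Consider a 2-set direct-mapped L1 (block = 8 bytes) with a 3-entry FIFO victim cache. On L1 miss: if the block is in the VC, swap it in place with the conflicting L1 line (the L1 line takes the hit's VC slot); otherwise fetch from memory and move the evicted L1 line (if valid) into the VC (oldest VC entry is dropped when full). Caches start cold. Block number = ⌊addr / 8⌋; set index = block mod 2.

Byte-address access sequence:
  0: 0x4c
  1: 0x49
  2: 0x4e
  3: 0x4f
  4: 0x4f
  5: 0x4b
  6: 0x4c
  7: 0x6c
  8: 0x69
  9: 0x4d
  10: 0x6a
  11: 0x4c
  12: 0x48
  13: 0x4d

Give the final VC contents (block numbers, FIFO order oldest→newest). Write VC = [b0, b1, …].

#0 0x4c→b9/s1 MISS; vc=[]
#1 0x49→b9/s1 L1-HIT; vc=[]
#2 0x4e→b9/s1 L1-HIT; vc=[]
#3 0x4f→b9/s1 L1-HIT; vc=[]
#4 0x4f→b9/s1 L1-HIT; vc=[]
#5 0x4b→b9/s1 L1-HIT; vc=[]
#6 0x4c→b9/s1 L1-HIT; vc=[]
#7 0x6c→b13/s1 MISS; vc=[9]
#8 0x69→b13/s1 L1-HIT; vc=[9]
#9 0x4d→b9/s1 VC-HIT; vc=[13]
#10 0x6a→b13/s1 VC-HIT; vc=[9]
#11 0x4c→b9/s1 VC-HIT; vc=[13]
#12 0x48→b9/s1 L1-HIT; vc=[13]
#13 0x4d→b9/s1 L1-HIT; vc=[13]

VC = [13]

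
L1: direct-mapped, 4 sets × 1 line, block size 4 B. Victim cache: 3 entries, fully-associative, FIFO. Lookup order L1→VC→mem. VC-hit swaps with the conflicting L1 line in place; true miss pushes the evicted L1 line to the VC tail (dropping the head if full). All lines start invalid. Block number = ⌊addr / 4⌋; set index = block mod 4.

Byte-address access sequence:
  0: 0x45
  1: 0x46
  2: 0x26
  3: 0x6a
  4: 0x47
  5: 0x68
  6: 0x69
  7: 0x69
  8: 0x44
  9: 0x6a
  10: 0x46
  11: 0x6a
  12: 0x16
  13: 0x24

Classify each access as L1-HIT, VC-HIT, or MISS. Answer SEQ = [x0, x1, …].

  [0] addr=0x45 blk=17 s=1: MISS | VC []
  [1] addr=0x46 blk=17 s=1: L1-HIT | VC []
  [2] addr=0x26 blk=9 s=1: MISS | VC [17]
  [3] addr=0x6a blk=26 s=2: MISS | VC [17]
  [4] addr=0x47 blk=17 s=1: VC-HIT | VC [9]
  [5] addr=0x68 blk=26 s=2: L1-HIT | VC [9]
  [6] addr=0x69 blk=26 s=2: L1-HIT | VC [9]
  [7] addr=0x69 blk=26 s=2: L1-HIT | VC [9]
  [8] addr=0x44 blk=17 s=1: L1-HIT | VC [9]
  [9] addr=0x6a blk=26 s=2: L1-HIT | VC [9]
  [10] addr=0x46 blk=17 s=1: L1-HIT | VC [9]
  [11] addr=0x6a blk=26 s=2: L1-HIT | VC [9]
  [12] addr=0x16 blk=5 s=1: MISS | VC [9, 17]
  [13] addr=0x24 blk=9 s=1: VC-HIT | VC [5, 17]

SEQ = [MISS, L1-HIT, MISS, MISS, VC-HIT, L1-HIT, L1-HIT, L1-HIT, L1-HIT, L1-HIT, L1-HIT, L1-HIT, MISS, VC-HIT]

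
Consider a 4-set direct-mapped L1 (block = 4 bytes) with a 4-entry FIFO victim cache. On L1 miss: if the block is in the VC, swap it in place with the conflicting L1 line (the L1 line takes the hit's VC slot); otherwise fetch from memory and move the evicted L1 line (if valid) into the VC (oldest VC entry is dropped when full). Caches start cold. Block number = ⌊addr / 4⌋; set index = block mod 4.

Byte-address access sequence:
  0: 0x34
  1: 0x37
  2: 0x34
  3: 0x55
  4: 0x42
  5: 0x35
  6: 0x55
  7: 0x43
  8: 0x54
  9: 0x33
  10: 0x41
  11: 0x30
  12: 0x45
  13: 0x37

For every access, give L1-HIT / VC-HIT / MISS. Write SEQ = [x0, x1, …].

SEQ = [MISS, L1-HIT, L1-HIT, MISS, MISS, VC-HIT, VC-HIT, L1-HIT, L1-HIT, MISS, VC-HIT, VC-HIT, MISS, VC-HIT]

#0 0x34→b13/s1 MISS; vc=[]
#1 0x37→b13/s1 L1-HIT; vc=[]
#2 0x34→b13/s1 L1-HIT; vc=[]
#3 0x55→b21/s1 MISS; vc=[13]
#4 0x42→b16/s0 MISS; vc=[13]
#5 0x35→b13/s1 VC-HIT; vc=[21]
#6 0x55→b21/s1 VC-HIT; vc=[13]
#7 0x43→b16/s0 L1-HIT; vc=[13]
#8 0x54→b21/s1 L1-HIT; vc=[13]
#9 0x33→b12/s0 MISS; vc=[13,16]
#10 0x41→b16/s0 VC-HIT; vc=[13,12]
#11 0x30→b12/s0 VC-HIT; vc=[13,16]
#12 0x45→b17/s1 MISS; vc=[13,16,21]
#13 0x37→b13/s1 VC-HIT; vc=[17,16,21]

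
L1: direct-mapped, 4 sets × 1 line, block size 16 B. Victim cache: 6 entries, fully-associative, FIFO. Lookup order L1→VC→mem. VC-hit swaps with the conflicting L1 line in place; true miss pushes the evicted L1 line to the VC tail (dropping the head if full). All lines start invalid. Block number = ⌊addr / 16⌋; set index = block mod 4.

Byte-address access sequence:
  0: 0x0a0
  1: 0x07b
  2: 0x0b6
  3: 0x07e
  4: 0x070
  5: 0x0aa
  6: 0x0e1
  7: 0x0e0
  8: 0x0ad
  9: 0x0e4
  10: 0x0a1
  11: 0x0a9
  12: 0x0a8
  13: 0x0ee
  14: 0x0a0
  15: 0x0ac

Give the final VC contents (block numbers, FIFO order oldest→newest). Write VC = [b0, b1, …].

  [0] addr=0xa0 blk=10 s=2: MISS | VC []
  [1] addr=0x7b blk=7 s=3: MISS | VC []
  [2] addr=0xb6 blk=11 s=3: MISS | VC [7]
  [3] addr=0x7e blk=7 s=3: VC-HIT | VC [11]
  [4] addr=0x70 blk=7 s=3: L1-HIT | VC [11]
  [5] addr=0xaa blk=10 s=2: L1-HIT | VC [11]
  [6] addr=0xe1 blk=14 s=2: MISS | VC [11, 10]
  [7] addr=0xe0 blk=14 s=2: L1-HIT | VC [11, 10]
  [8] addr=0xad blk=10 s=2: VC-HIT | VC [11, 14]
  [9] addr=0xe4 blk=14 s=2: VC-HIT | VC [11, 10]
  [10] addr=0xa1 blk=10 s=2: VC-HIT | VC [11, 14]
  [11] addr=0xa9 blk=10 s=2: L1-HIT | VC [11, 14]
  [12] addr=0xa8 blk=10 s=2: L1-HIT | VC [11, 14]
  [13] addr=0xee blk=14 s=2: VC-HIT | VC [11, 10]
  [14] addr=0xa0 blk=10 s=2: VC-HIT | VC [11, 14]
  [15] addr=0xac blk=10 s=2: L1-HIT | VC [11, 14]

VC = [11, 14]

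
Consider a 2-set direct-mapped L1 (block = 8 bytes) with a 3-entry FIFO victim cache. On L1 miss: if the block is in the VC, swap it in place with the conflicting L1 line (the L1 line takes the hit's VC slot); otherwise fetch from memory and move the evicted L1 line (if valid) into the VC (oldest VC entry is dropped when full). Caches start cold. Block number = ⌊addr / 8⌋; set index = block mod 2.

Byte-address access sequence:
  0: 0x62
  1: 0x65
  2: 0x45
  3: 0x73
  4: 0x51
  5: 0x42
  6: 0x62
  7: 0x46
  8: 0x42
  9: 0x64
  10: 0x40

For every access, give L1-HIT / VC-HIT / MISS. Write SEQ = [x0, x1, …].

SEQ = [MISS, L1-HIT, MISS, MISS, MISS, VC-HIT, VC-HIT, VC-HIT, L1-HIT, VC-HIT, VC-HIT]

0: 0x62 (blk 12, set 0) → MISS  vc=[]
1: 0x65 (blk 12, set 0) → L1-HIT  vc=[]
2: 0x45 (blk 8, set 0) → MISS  vc=[12]
3: 0x73 (blk 14, set 0) → MISS  vc=[12, 8]
4: 0x51 (blk 10, set 0) → MISS  vc=[12, 8, 14]
5: 0x42 (blk 8, set 0) → VC-HIT  vc=[12, 10, 14]
6: 0x62 (blk 12, set 0) → VC-HIT  vc=[8, 10, 14]
7: 0x46 (blk 8, set 0) → VC-HIT  vc=[12, 10, 14]
8: 0x42 (blk 8, set 0) → L1-HIT  vc=[12, 10, 14]
9: 0x64 (blk 12, set 0) → VC-HIT  vc=[8, 10, 14]
10: 0x40 (blk 8, set 0) → VC-HIT  vc=[12, 10, 14]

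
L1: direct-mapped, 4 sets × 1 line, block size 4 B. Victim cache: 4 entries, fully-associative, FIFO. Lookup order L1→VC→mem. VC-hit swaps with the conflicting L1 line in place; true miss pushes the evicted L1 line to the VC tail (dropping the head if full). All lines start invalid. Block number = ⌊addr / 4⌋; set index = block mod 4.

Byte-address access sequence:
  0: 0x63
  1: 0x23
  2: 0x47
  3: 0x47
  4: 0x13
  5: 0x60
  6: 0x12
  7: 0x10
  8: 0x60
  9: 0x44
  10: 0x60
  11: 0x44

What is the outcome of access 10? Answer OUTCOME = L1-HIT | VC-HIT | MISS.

OUTCOME = L1-HIT

  [0] addr=0x63 blk=24 s=0: MISS | VC []
  [1] addr=0x23 blk=8 s=0: MISS | VC [24]
  [2] addr=0x47 blk=17 s=1: MISS | VC [24]
  [3] addr=0x47 blk=17 s=1: L1-HIT | VC [24]
  [4] addr=0x13 blk=4 s=0: MISS | VC [24, 8]
  [5] addr=0x60 blk=24 s=0: VC-HIT | VC [4, 8]
  [6] addr=0x12 blk=4 s=0: VC-HIT | VC [24, 8]
  [7] addr=0x10 blk=4 s=0: L1-HIT | VC [24, 8]
  [8] addr=0x60 blk=24 s=0: VC-HIT | VC [4, 8]
  [9] addr=0x44 blk=17 s=1: L1-HIT | VC [4, 8]
  [10] addr=0x60 blk=24 s=0: L1-HIT | VC [4, 8]
  [11] addr=0x44 blk=17 s=1: L1-HIT | VC [4, 8]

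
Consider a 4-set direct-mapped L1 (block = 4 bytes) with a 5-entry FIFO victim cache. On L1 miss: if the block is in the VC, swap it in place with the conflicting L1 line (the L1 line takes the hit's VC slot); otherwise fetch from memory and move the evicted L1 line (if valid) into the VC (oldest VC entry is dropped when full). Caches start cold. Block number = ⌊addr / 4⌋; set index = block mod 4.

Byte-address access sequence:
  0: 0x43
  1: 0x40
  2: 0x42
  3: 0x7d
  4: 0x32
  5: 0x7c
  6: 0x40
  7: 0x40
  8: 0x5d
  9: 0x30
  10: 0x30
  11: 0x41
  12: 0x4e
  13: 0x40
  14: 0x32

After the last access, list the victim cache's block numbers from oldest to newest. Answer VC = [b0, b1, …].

  [0] addr=0x43 blk=16 s=0: MISS | VC []
  [1] addr=0x40 blk=16 s=0: L1-HIT | VC []
  [2] addr=0x42 blk=16 s=0: L1-HIT | VC []
  [3] addr=0x7d blk=31 s=3: MISS | VC []
  [4] addr=0x32 blk=12 s=0: MISS | VC [16]
  [5] addr=0x7c blk=31 s=3: L1-HIT | VC [16]
  [6] addr=0x40 blk=16 s=0: VC-HIT | VC [12]
  [7] addr=0x40 blk=16 s=0: L1-HIT | VC [12]
  [8] addr=0x5d blk=23 s=3: MISS | VC [12, 31]
  [9] addr=0x30 blk=12 s=0: VC-HIT | VC [16, 31]
  [10] addr=0x30 blk=12 s=0: L1-HIT | VC [16, 31]
  [11] addr=0x41 blk=16 s=0: VC-HIT | VC [12, 31]
  [12] addr=0x4e blk=19 s=3: MISS | VC [12, 31, 23]
  [13] addr=0x40 blk=16 s=0: L1-HIT | VC [12, 31, 23]
  [14] addr=0x32 blk=12 s=0: VC-HIT | VC [16, 31, 23]

VC = [16, 31, 23]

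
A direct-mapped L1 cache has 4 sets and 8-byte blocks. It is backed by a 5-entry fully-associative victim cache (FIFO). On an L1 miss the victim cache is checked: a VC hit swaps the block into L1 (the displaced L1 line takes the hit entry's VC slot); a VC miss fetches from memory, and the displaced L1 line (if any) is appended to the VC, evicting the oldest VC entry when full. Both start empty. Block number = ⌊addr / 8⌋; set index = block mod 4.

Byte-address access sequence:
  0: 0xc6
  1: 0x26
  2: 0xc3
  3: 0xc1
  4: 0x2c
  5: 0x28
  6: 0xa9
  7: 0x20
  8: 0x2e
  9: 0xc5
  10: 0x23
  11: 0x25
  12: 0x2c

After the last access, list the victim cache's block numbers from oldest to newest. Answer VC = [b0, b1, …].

#0 0xc6→b24/s0 MISS; vc=[]
#1 0x26→b4/s0 MISS; vc=[24]
#2 0xc3→b24/s0 VC-HIT; vc=[4]
#3 0xc1→b24/s0 L1-HIT; vc=[4]
#4 0x2c→b5/s1 MISS; vc=[4]
#5 0x28→b5/s1 L1-HIT; vc=[4]
#6 0xa9→b21/s1 MISS; vc=[4,5]
#7 0x20→b4/s0 VC-HIT; vc=[24,5]
#8 0x2e→b5/s1 VC-HIT; vc=[24,21]
#9 0xc5→b24/s0 VC-HIT; vc=[4,21]
#10 0x23→b4/s0 VC-HIT; vc=[24,21]
#11 0x25→b4/s0 L1-HIT; vc=[24,21]
#12 0x2c→b5/s1 L1-HIT; vc=[24,21]

VC = [24, 21]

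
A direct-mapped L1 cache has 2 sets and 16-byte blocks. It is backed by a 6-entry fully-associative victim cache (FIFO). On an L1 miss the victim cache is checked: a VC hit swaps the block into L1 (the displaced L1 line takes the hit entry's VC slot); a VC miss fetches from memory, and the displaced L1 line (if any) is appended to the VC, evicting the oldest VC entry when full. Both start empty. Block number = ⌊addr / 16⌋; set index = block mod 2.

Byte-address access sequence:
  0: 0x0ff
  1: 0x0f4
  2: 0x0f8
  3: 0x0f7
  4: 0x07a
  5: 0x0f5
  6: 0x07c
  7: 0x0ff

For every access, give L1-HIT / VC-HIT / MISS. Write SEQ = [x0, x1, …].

SEQ = [MISS, L1-HIT, L1-HIT, L1-HIT, MISS, VC-HIT, VC-HIT, VC-HIT]

#0 0xff→b15/s1 MISS; vc=[]
#1 0xf4→b15/s1 L1-HIT; vc=[]
#2 0xf8→b15/s1 L1-HIT; vc=[]
#3 0xf7→b15/s1 L1-HIT; vc=[]
#4 0x7a→b7/s1 MISS; vc=[15]
#5 0xf5→b15/s1 VC-HIT; vc=[7]
#6 0x7c→b7/s1 VC-HIT; vc=[15]
#7 0xff→b15/s1 VC-HIT; vc=[7]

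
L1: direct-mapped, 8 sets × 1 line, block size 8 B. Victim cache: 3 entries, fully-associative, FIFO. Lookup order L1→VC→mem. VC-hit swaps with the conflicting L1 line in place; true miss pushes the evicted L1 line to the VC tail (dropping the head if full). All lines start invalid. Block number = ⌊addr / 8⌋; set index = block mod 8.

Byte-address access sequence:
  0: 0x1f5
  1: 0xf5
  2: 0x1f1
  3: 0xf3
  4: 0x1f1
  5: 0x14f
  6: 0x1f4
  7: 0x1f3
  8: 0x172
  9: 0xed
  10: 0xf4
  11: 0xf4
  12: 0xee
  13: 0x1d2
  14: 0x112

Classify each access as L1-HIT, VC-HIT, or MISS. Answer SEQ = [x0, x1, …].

SEQ = [MISS, MISS, VC-HIT, VC-HIT, VC-HIT, MISS, L1-HIT, L1-HIT, MISS, MISS, VC-HIT, L1-HIT, L1-HIT, MISS, MISS]

  [0] addr=0x1f5 blk=62 s=6: MISS | VC []
  [1] addr=0xf5 blk=30 s=6: MISS | VC [62]
  [2] addr=0x1f1 blk=62 s=6: VC-HIT | VC [30]
  [3] addr=0xf3 blk=30 s=6: VC-HIT | VC [62]
  [4] addr=0x1f1 blk=62 s=6: VC-HIT | VC [30]
  [5] addr=0x14f blk=41 s=1: MISS | VC [30]
  [6] addr=0x1f4 blk=62 s=6: L1-HIT | VC [30]
  [7] addr=0x1f3 blk=62 s=6: L1-HIT | VC [30]
  [8] addr=0x172 blk=46 s=6: MISS | VC [30, 62]
  [9] addr=0xed blk=29 s=5: MISS | VC [30, 62]
  [10] addr=0xf4 blk=30 s=6: VC-HIT | VC [46, 62]
  [11] addr=0xf4 blk=30 s=6: L1-HIT | VC [46, 62]
  [12] addr=0xee blk=29 s=5: L1-HIT | VC [46, 62]
  [13] addr=0x1d2 blk=58 s=2: MISS | VC [46, 62]
  [14] addr=0x112 blk=34 s=2: MISS | VC [46, 62, 58]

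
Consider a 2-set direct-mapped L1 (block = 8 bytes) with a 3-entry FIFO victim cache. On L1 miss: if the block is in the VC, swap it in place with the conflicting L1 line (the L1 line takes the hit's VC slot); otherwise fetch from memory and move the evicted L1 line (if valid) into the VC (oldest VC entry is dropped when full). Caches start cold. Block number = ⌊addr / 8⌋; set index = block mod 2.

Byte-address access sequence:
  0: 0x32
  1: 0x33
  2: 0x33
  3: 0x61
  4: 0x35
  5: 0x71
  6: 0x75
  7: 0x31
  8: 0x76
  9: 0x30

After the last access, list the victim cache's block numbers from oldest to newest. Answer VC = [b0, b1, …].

VC = [12, 14]

0: 0x32 (blk 6, set 0) → MISS  vc=[]
1: 0x33 (blk 6, set 0) → L1-HIT  vc=[]
2: 0x33 (blk 6, set 0) → L1-HIT  vc=[]
3: 0x61 (blk 12, set 0) → MISS  vc=[6]
4: 0x35 (blk 6, set 0) → VC-HIT  vc=[12]
5: 0x71 (blk 14, set 0) → MISS  vc=[12, 6]
6: 0x75 (blk 14, set 0) → L1-HIT  vc=[12, 6]
7: 0x31 (blk 6, set 0) → VC-HIT  vc=[12, 14]
8: 0x76 (blk 14, set 0) → VC-HIT  vc=[12, 6]
9: 0x30 (blk 6, set 0) → VC-HIT  vc=[12, 14]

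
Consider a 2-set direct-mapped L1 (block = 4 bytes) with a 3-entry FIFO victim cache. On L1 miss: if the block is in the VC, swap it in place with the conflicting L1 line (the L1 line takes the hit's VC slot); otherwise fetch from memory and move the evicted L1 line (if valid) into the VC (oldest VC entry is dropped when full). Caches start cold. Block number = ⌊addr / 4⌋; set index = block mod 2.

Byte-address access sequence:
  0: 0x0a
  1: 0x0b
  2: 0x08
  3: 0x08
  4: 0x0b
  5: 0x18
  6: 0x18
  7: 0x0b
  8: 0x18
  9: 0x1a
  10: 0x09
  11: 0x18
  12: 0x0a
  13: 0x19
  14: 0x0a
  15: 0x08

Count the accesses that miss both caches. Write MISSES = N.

MISSES = 2

0: 0xa (blk 2, set 0) → MISS  vc=[]
1: 0xb (blk 2, set 0) → L1-HIT  vc=[]
2: 0x8 (blk 2, set 0) → L1-HIT  vc=[]
3: 0x8 (blk 2, set 0) → L1-HIT  vc=[]
4: 0xb (blk 2, set 0) → L1-HIT  vc=[]
5: 0x18 (blk 6, set 0) → MISS  vc=[2]
6: 0x18 (blk 6, set 0) → L1-HIT  vc=[2]
7: 0xb (blk 2, set 0) → VC-HIT  vc=[6]
8: 0x18 (blk 6, set 0) → VC-HIT  vc=[2]
9: 0x1a (blk 6, set 0) → L1-HIT  vc=[2]
10: 0x9 (blk 2, set 0) → VC-HIT  vc=[6]
11: 0x18 (blk 6, set 0) → VC-HIT  vc=[2]
12: 0xa (blk 2, set 0) → VC-HIT  vc=[6]
13: 0x19 (blk 6, set 0) → VC-HIT  vc=[2]
14: 0xa (blk 2, set 0) → VC-HIT  vc=[6]
15: 0x8 (blk 2, set 0) → L1-HIT  vc=[6]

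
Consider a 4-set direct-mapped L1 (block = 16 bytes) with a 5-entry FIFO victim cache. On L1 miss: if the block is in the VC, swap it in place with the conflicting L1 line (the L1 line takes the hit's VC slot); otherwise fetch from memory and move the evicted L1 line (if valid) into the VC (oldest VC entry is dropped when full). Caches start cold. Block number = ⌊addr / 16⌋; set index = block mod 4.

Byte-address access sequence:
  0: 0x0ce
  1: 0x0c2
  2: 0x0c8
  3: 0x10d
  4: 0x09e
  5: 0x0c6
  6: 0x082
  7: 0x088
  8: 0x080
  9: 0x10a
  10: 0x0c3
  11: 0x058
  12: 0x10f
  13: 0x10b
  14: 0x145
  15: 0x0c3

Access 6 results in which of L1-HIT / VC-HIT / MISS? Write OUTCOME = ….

OUTCOME = MISS

0: 0xce (blk 12, set 0) → MISS  vc=[]
1: 0xc2 (blk 12, set 0) → L1-HIT  vc=[]
2: 0xc8 (blk 12, set 0) → L1-HIT  vc=[]
3: 0x10d (blk 16, set 0) → MISS  vc=[12]
4: 0x9e (blk 9, set 1) → MISS  vc=[12]
5: 0xc6 (blk 12, set 0) → VC-HIT  vc=[16]
6: 0x82 (blk 8, set 0) → MISS  vc=[16, 12]
7: 0x88 (blk 8, set 0) → L1-HIT  vc=[16, 12]
8: 0x80 (blk 8, set 0) → L1-HIT  vc=[16, 12]
9: 0x10a (blk 16, set 0) → VC-HIT  vc=[8, 12]
10: 0xc3 (blk 12, set 0) → VC-HIT  vc=[8, 16]
11: 0x58 (blk 5, set 1) → MISS  vc=[8, 16, 9]
12: 0x10f (blk 16, set 0) → VC-HIT  vc=[8, 12, 9]
13: 0x10b (blk 16, set 0) → L1-HIT  vc=[8, 12, 9]
14: 0x145 (blk 20, set 0) → MISS  vc=[8, 12, 9, 16]
15: 0xc3 (blk 12, set 0) → VC-HIT  vc=[8, 20, 9, 16]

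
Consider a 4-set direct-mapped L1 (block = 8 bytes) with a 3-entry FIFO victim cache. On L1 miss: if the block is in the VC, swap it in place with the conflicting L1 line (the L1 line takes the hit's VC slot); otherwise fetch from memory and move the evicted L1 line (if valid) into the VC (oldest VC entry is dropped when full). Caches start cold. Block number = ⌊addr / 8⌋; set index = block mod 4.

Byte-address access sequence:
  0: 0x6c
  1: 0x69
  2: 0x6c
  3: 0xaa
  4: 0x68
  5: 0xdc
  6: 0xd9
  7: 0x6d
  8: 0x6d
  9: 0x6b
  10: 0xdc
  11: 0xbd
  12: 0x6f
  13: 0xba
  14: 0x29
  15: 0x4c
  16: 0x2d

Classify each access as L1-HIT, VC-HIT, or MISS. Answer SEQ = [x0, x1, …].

0: 0x6c (blk 13, set 1) → MISS  vc=[]
1: 0x69 (blk 13, set 1) → L1-HIT  vc=[]
2: 0x6c (blk 13, set 1) → L1-HIT  vc=[]
3: 0xaa (blk 21, set 1) → MISS  vc=[13]
4: 0x68 (blk 13, set 1) → VC-HIT  vc=[21]
5: 0xdc (blk 27, set 3) → MISS  vc=[21]
6: 0xd9 (blk 27, set 3) → L1-HIT  vc=[21]
7: 0x6d (blk 13, set 1) → L1-HIT  vc=[21]
8: 0x6d (blk 13, set 1) → L1-HIT  vc=[21]
9: 0x6b (blk 13, set 1) → L1-HIT  vc=[21]
10: 0xdc (blk 27, set 3) → L1-HIT  vc=[21]
11: 0xbd (blk 23, set 3) → MISS  vc=[21, 27]
12: 0x6f (blk 13, set 1) → L1-HIT  vc=[21, 27]
13: 0xba (blk 23, set 3) → L1-HIT  vc=[21, 27]
14: 0x29 (blk 5, set 1) → MISS  vc=[21, 27, 13]
15: 0x4c (blk 9, set 1) → MISS  vc=[27, 13, 5]
16: 0x2d (blk 5, set 1) → VC-HIT  vc=[27, 13, 9]

SEQ = [MISS, L1-HIT, L1-HIT, MISS, VC-HIT, MISS, L1-HIT, L1-HIT, L1-HIT, L1-HIT, L1-HIT, MISS, L1-HIT, L1-HIT, MISS, MISS, VC-HIT]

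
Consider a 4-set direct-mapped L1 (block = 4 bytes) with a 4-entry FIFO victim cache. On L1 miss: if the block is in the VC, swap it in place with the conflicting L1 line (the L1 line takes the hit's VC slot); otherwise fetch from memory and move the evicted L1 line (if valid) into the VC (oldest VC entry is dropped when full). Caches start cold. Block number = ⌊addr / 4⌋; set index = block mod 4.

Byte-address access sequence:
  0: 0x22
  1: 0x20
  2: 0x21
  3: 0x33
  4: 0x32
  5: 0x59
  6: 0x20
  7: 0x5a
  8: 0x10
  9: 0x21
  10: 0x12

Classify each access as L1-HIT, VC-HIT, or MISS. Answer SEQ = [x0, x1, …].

  [0] addr=0x22 blk=8 s=0: MISS | VC []
  [1] addr=0x20 blk=8 s=0: L1-HIT | VC []
  [2] addr=0x21 blk=8 s=0: L1-HIT | VC []
  [3] addr=0x33 blk=12 s=0: MISS | VC [8]
  [4] addr=0x32 blk=12 s=0: L1-HIT | VC [8]
  [5] addr=0x59 blk=22 s=2: MISS | VC [8]
  [6] addr=0x20 blk=8 s=0: VC-HIT | VC [12]
  [7] addr=0x5a blk=22 s=2: L1-HIT | VC [12]
  [8] addr=0x10 blk=4 s=0: MISS | VC [12, 8]
  [9] addr=0x21 blk=8 s=0: VC-HIT | VC [12, 4]
  [10] addr=0x12 blk=4 s=0: VC-HIT | VC [12, 8]

SEQ = [MISS, L1-HIT, L1-HIT, MISS, L1-HIT, MISS, VC-HIT, L1-HIT, MISS, VC-HIT, VC-HIT]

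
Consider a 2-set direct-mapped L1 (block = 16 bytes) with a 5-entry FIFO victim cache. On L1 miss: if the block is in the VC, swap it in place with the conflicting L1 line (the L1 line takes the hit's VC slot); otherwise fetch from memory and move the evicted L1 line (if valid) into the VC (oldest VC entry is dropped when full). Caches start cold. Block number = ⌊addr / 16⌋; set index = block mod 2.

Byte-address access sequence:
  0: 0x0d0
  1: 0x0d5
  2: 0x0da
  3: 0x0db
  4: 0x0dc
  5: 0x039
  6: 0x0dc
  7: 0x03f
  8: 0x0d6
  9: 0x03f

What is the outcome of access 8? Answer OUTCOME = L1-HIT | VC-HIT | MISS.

  [0] addr=0xd0 blk=13 s=1: MISS | VC []
  [1] addr=0xd5 blk=13 s=1: L1-HIT | VC []
  [2] addr=0xda blk=13 s=1: L1-HIT | VC []
  [3] addr=0xdb blk=13 s=1: L1-HIT | VC []
  [4] addr=0xdc blk=13 s=1: L1-HIT | VC []
  [5] addr=0x39 blk=3 s=1: MISS | VC [13]
  [6] addr=0xdc blk=13 s=1: VC-HIT | VC [3]
  [7] addr=0x3f blk=3 s=1: VC-HIT | VC [13]
  [8] addr=0xd6 blk=13 s=1: VC-HIT | VC [3]
  [9] addr=0x3f blk=3 s=1: VC-HIT | VC [13]

OUTCOME = VC-HIT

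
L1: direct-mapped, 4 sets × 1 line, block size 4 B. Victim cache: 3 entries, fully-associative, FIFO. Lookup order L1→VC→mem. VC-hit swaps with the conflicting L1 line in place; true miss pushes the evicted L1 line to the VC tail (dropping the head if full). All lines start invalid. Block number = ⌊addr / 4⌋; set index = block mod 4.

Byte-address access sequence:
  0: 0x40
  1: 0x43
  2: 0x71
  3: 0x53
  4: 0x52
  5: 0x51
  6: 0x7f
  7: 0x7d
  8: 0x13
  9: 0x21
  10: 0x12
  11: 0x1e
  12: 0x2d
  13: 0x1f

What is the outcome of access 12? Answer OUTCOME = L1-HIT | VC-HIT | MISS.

OUTCOME = MISS

0: 0x40 (blk 16, set 0) → MISS  vc=[]
1: 0x43 (blk 16, set 0) → L1-HIT  vc=[]
2: 0x71 (blk 28, set 0) → MISS  vc=[16]
3: 0x53 (blk 20, set 0) → MISS  vc=[16, 28]
4: 0x52 (blk 20, set 0) → L1-HIT  vc=[16, 28]
5: 0x51 (blk 20, set 0) → L1-HIT  vc=[16, 28]
6: 0x7f (blk 31, set 3) → MISS  vc=[16, 28]
7: 0x7d (blk 31, set 3) → L1-HIT  vc=[16, 28]
8: 0x13 (blk 4, set 0) → MISS  vc=[16, 28, 20]
9: 0x21 (blk 8, set 0) → MISS  vc=[28, 20, 4]
10: 0x12 (blk 4, set 0) → VC-HIT  vc=[28, 20, 8]
11: 0x1e (blk 7, set 3) → MISS  vc=[20, 8, 31]
12: 0x2d (blk 11, set 3) → MISS  vc=[8, 31, 7]
13: 0x1f (blk 7, set 3) → VC-HIT  vc=[8, 31, 11]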